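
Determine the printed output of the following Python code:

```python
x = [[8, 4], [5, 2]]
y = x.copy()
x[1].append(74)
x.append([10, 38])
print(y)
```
[[8, 4], [5, 2, 74]]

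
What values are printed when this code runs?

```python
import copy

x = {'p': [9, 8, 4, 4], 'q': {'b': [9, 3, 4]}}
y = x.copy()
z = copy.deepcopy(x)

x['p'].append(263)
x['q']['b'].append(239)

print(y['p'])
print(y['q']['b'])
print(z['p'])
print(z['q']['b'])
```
[9, 8, 4, 4, 263]
[9, 3, 4, 239]
[9, 8, 4, 4]
[9, 3, 4]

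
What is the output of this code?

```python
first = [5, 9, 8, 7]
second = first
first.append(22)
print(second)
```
[5, 9, 8, 7, 22]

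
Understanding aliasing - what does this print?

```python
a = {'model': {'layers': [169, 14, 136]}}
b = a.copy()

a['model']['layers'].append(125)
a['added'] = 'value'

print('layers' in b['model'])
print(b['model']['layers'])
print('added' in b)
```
True
[169, 14, 136, 125]
False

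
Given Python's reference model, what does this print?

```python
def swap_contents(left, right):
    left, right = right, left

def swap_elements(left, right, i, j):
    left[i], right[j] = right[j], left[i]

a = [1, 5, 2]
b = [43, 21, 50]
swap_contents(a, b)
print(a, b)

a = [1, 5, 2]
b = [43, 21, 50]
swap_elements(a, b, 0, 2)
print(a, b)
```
[1, 5, 2] [43, 21, 50]
[50, 5, 2] [43, 21, 1]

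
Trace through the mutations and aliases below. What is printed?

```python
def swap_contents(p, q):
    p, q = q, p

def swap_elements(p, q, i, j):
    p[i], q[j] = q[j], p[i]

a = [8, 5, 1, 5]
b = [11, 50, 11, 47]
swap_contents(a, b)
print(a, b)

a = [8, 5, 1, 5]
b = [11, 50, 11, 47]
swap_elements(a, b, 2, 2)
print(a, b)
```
[8, 5, 1, 5] [11, 50, 11, 47]
[8, 5, 11, 5] [11, 50, 1, 47]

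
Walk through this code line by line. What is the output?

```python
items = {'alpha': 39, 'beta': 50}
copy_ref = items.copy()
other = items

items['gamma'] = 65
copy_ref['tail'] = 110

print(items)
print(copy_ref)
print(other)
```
{'alpha': 39, 'beta': 50, 'gamma': 65}
{'alpha': 39, 'beta': 50, 'tail': 110}
{'alpha': 39, 'beta': 50, 'gamma': 65}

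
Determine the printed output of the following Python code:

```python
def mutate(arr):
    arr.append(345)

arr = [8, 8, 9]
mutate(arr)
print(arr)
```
[8, 8, 9, 345]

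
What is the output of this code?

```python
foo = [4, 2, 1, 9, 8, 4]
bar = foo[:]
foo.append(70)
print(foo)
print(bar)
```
[4, 2, 1, 9, 8, 4, 70]
[4, 2, 1, 9, 8, 4]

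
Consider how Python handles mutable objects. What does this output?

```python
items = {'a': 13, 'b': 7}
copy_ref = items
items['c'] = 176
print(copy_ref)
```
{'a': 13, 'b': 7, 'c': 176}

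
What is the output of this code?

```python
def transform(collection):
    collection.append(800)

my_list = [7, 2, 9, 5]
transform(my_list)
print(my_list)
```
[7, 2, 9, 5, 800]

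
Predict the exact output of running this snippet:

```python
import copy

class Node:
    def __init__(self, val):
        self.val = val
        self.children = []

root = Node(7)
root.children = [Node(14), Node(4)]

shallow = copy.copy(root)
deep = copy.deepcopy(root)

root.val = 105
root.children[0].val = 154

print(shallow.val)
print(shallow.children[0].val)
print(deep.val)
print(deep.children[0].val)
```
7
154
7
14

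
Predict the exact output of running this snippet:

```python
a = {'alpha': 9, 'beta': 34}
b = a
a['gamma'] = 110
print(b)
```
{'alpha': 9, 'beta': 34, 'gamma': 110}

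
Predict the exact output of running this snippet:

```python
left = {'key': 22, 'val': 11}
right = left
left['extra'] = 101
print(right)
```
{'key': 22, 'val': 11, 'extra': 101}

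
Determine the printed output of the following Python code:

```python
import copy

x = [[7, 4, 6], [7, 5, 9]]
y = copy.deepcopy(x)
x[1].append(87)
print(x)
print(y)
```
[[7, 4, 6], [7, 5, 9, 87]]
[[7, 4, 6], [7, 5, 9]]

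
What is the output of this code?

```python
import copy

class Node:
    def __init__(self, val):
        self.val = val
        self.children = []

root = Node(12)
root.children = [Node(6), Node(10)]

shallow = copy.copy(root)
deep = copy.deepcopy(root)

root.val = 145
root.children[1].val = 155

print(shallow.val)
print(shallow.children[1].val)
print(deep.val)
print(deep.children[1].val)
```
12
155
12
10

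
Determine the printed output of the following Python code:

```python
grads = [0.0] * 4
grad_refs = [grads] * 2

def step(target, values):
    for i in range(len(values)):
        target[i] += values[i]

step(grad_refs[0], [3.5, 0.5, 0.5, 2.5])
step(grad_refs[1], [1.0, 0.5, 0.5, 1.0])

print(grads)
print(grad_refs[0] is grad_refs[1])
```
[4.5, 1.0, 1.0, 3.5]
True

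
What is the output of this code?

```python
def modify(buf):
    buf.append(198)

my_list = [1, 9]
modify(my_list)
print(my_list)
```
[1, 9, 198]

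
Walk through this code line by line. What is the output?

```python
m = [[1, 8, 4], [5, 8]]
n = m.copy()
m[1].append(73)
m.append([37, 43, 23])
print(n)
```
[[1, 8, 4], [5, 8, 73]]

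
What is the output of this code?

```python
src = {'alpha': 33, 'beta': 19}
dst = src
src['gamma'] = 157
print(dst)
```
{'alpha': 33, 'beta': 19, 'gamma': 157}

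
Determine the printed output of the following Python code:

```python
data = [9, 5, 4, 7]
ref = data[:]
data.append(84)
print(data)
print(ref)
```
[9, 5, 4, 7, 84]
[9, 5, 4, 7]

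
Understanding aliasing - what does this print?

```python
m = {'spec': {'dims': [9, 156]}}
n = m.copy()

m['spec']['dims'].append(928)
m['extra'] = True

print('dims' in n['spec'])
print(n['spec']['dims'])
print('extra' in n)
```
True
[9, 156, 928]
False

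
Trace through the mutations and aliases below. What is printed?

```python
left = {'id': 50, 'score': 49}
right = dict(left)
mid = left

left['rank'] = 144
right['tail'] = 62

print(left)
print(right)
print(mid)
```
{'id': 50, 'score': 49, 'rank': 144}
{'id': 50, 'score': 49, 'tail': 62}
{'id': 50, 'score': 49, 'rank': 144}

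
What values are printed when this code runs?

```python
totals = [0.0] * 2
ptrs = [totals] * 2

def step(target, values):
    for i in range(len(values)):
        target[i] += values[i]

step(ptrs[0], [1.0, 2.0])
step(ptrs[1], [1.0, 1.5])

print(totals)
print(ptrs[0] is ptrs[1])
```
[2.0, 3.5]
True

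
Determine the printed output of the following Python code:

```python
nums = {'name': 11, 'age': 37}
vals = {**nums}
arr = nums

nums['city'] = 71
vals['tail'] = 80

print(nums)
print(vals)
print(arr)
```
{'name': 11, 'age': 37, 'city': 71}
{'name': 11, 'age': 37, 'tail': 80}
{'name': 11, 'age': 37, 'city': 71}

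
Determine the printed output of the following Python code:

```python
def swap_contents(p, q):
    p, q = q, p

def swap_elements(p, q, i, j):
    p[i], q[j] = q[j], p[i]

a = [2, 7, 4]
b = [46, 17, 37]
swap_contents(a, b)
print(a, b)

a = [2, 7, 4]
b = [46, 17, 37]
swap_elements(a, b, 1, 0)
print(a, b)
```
[2, 7, 4] [46, 17, 37]
[2, 46, 4] [7, 17, 37]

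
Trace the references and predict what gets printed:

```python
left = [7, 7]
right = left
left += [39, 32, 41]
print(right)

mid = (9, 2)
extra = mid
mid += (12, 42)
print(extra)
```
[7, 7, 39, 32, 41]
(9, 2)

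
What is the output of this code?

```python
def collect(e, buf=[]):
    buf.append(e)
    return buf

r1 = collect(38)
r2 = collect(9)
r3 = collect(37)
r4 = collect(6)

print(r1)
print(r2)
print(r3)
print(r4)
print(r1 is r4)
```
[38, 9, 37, 6]
[38, 9, 37, 6]
[38, 9, 37, 6]
[38, 9, 37, 6]
True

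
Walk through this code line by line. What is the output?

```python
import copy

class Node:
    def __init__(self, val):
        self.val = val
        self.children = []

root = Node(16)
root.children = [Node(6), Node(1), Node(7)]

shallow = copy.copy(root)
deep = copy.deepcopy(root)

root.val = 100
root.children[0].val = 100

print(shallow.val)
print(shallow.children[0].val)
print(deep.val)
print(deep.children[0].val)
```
16
100
16
6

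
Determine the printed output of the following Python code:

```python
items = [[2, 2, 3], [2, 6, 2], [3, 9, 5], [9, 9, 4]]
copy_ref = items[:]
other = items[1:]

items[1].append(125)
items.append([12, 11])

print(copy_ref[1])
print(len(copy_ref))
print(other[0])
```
[2, 6, 2, 125]
4
[2, 6, 2, 125]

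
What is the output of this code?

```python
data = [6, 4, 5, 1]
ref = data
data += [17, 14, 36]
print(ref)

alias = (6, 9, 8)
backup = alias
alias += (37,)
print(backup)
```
[6, 4, 5, 1, 17, 14, 36]
(6, 9, 8)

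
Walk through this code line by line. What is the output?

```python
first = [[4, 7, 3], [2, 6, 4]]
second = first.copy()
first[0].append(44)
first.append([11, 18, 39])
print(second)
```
[[4, 7, 3, 44], [2, 6, 4]]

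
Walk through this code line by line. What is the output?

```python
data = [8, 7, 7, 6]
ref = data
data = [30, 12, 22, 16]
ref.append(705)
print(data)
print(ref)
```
[30, 12, 22, 16]
[8, 7, 7, 6, 705]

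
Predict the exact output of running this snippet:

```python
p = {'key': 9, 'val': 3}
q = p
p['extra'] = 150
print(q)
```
{'key': 9, 'val': 3, 'extra': 150}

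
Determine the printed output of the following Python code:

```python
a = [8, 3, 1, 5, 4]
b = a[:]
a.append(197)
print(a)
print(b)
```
[8, 3, 1, 5, 4, 197]
[8, 3, 1, 5, 4]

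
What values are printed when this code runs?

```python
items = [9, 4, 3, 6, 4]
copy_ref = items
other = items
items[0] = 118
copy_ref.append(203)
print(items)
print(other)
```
[118, 4, 3, 6, 4, 203]
[118, 4, 3, 6, 4, 203]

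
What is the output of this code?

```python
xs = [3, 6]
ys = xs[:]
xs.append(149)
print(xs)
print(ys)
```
[3, 6, 149]
[3, 6]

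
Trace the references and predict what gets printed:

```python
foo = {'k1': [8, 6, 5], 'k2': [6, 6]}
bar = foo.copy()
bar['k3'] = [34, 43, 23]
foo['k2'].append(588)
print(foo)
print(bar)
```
{'k1': [8, 6, 5], 'k2': [6, 6, 588]}
{'k1': [8, 6, 5], 'k2': [6, 6, 588], 'k3': [34, 43, 23]}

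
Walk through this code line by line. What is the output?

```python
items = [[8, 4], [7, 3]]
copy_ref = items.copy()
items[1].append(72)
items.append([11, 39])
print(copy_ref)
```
[[8, 4], [7, 3, 72]]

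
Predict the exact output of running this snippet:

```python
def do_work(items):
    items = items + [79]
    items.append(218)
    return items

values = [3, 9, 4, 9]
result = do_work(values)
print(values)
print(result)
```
[3, 9, 4, 9]
[3, 9, 4, 9, 79, 218]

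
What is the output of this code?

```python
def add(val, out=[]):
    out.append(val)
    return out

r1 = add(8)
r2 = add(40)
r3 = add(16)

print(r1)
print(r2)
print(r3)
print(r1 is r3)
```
[8, 40, 16]
[8, 40, 16]
[8, 40, 16]
True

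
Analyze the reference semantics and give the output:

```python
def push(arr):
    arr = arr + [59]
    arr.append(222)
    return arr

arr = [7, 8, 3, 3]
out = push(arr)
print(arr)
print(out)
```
[7, 8, 3, 3]
[7, 8, 3, 3, 59, 222]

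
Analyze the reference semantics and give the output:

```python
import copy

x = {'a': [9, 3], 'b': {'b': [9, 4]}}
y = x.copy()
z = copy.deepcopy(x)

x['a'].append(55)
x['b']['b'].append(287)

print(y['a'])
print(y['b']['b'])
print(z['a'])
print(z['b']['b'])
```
[9, 3, 55]
[9, 4, 287]
[9, 3]
[9, 4]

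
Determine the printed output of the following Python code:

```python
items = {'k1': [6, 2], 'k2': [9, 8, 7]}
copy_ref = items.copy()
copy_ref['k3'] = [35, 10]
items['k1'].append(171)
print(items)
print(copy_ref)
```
{'k1': [6, 2, 171], 'k2': [9, 8, 7]}
{'k1': [6, 2, 171], 'k2': [9, 8, 7], 'k3': [35, 10]}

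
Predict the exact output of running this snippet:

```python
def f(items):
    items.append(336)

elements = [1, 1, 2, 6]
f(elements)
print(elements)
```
[1, 1, 2, 6, 336]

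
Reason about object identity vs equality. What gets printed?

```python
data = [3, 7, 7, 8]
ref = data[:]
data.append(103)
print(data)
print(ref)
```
[3, 7, 7, 8, 103]
[3, 7, 7, 8]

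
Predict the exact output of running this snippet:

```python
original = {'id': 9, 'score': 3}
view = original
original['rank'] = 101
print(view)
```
{'id': 9, 'score': 3, 'rank': 101}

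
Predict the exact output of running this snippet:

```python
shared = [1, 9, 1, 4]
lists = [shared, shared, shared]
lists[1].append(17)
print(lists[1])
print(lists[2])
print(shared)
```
[1, 9, 1, 4, 17]
[1, 9, 1, 4, 17]
[1, 9, 1, 4, 17]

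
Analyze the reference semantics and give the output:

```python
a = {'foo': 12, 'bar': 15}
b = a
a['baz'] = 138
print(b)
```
{'foo': 12, 'bar': 15, 'baz': 138}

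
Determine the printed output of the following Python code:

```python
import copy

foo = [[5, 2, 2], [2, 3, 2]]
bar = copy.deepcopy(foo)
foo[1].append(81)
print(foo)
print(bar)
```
[[5, 2, 2], [2, 3, 2, 81]]
[[5, 2, 2], [2, 3, 2]]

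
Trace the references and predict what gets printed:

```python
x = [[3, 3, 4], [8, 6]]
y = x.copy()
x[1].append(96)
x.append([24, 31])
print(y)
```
[[3, 3, 4], [8, 6, 96]]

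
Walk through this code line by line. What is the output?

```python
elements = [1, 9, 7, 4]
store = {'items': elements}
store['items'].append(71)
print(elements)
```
[1, 9, 7, 4, 71]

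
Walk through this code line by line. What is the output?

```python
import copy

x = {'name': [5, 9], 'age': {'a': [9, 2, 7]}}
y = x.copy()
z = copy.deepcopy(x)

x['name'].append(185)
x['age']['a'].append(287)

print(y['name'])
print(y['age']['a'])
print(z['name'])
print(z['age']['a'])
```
[5, 9, 185]
[9, 2, 7, 287]
[5, 9]
[9, 2, 7]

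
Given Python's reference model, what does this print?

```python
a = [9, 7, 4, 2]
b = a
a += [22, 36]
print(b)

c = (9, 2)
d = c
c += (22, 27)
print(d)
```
[9, 7, 4, 2, 22, 36]
(9, 2)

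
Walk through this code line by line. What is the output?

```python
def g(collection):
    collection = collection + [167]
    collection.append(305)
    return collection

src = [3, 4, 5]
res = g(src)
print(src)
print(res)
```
[3, 4, 5]
[3, 4, 5, 167, 305]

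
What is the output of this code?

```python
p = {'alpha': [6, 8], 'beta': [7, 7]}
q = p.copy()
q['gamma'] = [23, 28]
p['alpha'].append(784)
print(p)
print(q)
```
{'alpha': [6, 8, 784], 'beta': [7, 7]}
{'alpha': [6, 8, 784], 'beta': [7, 7], 'gamma': [23, 28]}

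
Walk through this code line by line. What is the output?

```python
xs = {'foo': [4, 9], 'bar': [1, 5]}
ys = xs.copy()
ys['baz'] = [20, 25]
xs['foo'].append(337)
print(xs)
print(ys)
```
{'foo': [4, 9, 337], 'bar': [1, 5]}
{'foo': [4, 9, 337], 'bar': [1, 5], 'baz': [20, 25]}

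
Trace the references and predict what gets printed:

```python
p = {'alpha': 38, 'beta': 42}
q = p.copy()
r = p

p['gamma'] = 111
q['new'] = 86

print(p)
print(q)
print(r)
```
{'alpha': 38, 'beta': 42, 'gamma': 111}
{'alpha': 38, 'beta': 42, 'new': 86}
{'alpha': 38, 'beta': 42, 'gamma': 111}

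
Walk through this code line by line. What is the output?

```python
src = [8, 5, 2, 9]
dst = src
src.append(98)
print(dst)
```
[8, 5, 2, 9, 98]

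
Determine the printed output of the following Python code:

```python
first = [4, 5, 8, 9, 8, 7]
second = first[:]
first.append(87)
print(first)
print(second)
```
[4, 5, 8, 9, 8, 7, 87]
[4, 5, 8, 9, 8, 7]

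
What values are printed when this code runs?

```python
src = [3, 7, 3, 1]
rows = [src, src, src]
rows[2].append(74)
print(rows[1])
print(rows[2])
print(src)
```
[3, 7, 3, 1, 74]
[3, 7, 3, 1, 74]
[3, 7, 3, 1, 74]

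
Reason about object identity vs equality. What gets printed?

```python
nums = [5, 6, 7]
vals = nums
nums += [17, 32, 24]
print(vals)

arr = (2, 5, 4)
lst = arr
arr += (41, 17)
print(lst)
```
[5, 6, 7, 17, 32, 24]
(2, 5, 4)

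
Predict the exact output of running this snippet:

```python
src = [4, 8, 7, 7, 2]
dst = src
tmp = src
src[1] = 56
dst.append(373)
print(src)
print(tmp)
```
[4, 56, 7, 7, 2, 373]
[4, 56, 7, 7, 2, 373]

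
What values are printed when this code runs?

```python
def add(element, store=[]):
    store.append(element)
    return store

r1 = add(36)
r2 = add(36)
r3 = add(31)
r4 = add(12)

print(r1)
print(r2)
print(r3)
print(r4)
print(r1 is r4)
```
[36, 36, 31, 12]
[36, 36, 31, 12]
[36, 36, 31, 12]
[36, 36, 31, 12]
True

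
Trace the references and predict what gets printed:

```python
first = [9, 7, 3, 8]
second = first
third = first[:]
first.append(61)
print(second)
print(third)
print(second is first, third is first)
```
[9, 7, 3, 8, 61]
[9, 7, 3, 8]
True False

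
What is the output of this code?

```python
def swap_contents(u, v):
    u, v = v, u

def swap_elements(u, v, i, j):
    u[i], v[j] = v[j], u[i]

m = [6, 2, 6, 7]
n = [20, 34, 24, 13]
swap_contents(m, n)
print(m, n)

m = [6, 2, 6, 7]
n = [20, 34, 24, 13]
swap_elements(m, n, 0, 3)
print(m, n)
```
[6, 2, 6, 7] [20, 34, 24, 13]
[13, 2, 6, 7] [20, 34, 24, 6]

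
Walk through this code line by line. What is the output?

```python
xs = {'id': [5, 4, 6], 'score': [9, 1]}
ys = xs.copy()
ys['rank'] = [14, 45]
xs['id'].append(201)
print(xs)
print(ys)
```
{'id': [5, 4, 6, 201], 'score': [9, 1]}
{'id': [5, 4, 6, 201], 'score': [9, 1], 'rank': [14, 45]}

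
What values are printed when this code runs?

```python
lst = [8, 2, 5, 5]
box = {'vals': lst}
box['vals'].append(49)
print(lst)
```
[8, 2, 5, 5, 49]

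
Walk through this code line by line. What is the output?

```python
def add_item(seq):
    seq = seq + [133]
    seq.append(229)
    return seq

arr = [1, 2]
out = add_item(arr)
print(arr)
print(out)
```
[1, 2]
[1, 2, 133, 229]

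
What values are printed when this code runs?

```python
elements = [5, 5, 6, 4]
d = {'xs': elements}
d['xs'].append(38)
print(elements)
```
[5, 5, 6, 4, 38]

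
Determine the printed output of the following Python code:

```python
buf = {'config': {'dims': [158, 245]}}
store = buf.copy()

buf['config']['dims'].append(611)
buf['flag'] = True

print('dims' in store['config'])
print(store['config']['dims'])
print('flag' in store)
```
True
[158, 245, 611]
False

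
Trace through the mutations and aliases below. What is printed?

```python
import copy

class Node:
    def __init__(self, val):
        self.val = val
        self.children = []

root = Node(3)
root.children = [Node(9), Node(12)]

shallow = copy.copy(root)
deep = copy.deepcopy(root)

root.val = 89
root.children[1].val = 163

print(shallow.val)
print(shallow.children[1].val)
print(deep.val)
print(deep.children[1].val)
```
3
163
3
12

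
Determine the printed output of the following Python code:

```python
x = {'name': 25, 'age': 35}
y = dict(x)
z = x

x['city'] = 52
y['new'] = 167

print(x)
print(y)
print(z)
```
{'name': 25, 'age': 35, 'city': 52}
{'name': 25, 'age': 35, 'new': 167}
{'name': 25, 'age': 35, 'city': 52}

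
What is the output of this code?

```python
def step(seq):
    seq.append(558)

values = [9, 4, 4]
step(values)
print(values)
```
[9, 4, 4, 558]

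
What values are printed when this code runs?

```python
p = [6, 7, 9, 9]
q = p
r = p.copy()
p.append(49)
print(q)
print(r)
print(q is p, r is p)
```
[6, 7, 9, 9, 49]
[6, 7, 9, 9]
True False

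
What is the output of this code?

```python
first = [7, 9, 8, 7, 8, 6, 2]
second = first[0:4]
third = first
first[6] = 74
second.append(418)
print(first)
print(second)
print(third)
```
[7, 9, 8, 7, 8, 6, 74]
[7, 9, 8, 7, 418]
[7, 9, 8, 7, 8, 6, 74]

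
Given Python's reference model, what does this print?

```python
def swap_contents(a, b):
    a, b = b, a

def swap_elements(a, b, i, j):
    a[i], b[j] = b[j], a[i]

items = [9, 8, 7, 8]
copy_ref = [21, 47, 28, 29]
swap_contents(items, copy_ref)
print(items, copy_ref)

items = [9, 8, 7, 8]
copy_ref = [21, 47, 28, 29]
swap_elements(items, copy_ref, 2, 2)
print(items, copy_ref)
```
[9, 8, 7, 8] [21, 47, 28, 29]
[9, 8, 28, 8] [21, 47, 7, 29]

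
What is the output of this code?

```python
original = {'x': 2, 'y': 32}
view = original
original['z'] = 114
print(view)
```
{'x': 2, 'y': 32, 'z': 114}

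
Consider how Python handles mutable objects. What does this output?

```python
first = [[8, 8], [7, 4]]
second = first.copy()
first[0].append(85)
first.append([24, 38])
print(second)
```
[[8, 8, 85], [7, 4]]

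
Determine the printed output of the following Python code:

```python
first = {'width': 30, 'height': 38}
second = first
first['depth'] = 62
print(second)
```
{'width': 30, 'height': 38, 'depth': 62}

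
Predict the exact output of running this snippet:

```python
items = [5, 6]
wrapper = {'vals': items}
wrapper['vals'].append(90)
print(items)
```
[5, 6, 90]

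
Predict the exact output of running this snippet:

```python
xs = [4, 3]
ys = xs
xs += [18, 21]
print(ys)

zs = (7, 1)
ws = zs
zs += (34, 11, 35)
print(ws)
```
[4, 3, 18, 21]
(7, 1)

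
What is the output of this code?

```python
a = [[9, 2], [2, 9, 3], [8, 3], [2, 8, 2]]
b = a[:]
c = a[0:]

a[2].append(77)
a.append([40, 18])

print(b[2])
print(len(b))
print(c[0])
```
[8, 3, 77]
4
[9, 2]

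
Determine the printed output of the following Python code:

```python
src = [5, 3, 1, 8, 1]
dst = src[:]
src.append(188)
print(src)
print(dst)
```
[5, 3, 1, 8, 1, 188]
[5, 3, 1, 8, 1]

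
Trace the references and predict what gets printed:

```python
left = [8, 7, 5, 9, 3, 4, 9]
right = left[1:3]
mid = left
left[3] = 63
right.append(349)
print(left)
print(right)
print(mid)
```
[8, 7, 5, 63, 3, 4, 9]
[7, 5, 349]
[8, 7, 5, 63, 3, 4, 9]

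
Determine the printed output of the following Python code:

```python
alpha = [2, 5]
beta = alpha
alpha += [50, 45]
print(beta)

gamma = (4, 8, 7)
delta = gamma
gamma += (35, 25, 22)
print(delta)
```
[2, 5, 50, 45]
(4, 8, 7)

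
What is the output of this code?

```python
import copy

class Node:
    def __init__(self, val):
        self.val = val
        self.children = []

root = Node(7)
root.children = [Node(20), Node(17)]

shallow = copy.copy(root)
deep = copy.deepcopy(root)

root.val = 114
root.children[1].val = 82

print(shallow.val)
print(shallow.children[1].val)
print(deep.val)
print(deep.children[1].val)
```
7
82
7
17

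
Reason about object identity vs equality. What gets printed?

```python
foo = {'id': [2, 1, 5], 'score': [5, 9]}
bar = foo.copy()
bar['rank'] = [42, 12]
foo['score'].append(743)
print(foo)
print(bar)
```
{'id': [2, 1, 5], 'score': [5, 9, 743]}
{'id': [2, 1, 5], 'score': [5, 9, 743], 'rank': [42, 12]}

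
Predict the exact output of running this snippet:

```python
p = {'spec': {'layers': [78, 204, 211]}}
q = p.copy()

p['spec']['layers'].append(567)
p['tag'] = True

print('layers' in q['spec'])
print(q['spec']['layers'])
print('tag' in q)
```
True
[78, 204, 211, 567]
False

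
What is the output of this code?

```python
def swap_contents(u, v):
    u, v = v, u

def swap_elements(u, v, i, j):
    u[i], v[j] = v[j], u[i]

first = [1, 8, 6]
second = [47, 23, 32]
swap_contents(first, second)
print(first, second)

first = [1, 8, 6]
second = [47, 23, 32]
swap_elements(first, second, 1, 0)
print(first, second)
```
[1, 8, 6] [47, 23, 32]
[1, 47, 6] [8, 23, 32]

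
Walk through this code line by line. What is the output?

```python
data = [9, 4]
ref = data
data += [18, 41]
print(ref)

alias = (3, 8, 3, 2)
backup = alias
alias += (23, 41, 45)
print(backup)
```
[9, 4, 18, 41]
(3, 8, 3, 2)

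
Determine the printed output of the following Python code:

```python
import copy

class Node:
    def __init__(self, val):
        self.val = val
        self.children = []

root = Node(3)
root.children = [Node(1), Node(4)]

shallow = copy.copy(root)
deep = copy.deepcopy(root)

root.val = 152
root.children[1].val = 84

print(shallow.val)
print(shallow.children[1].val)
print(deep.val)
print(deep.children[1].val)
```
3
84
3
4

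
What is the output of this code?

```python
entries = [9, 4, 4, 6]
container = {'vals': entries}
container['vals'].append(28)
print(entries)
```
[9, 4, 4, 6, 28]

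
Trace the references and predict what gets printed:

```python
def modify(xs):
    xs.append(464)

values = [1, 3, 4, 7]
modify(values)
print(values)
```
[1, 3, 4, 7, 464]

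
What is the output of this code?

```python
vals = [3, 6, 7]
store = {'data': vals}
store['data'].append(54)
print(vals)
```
[3, 6, 7, 54]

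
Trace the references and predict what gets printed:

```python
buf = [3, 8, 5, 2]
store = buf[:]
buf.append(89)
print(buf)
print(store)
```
[3, 8, 5, 2, 89]
[3, 8, 5, 2]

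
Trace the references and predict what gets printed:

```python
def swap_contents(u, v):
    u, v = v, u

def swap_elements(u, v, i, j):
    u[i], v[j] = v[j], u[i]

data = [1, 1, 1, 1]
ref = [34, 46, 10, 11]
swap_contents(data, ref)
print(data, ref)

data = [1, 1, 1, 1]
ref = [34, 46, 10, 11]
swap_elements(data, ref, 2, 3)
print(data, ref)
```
[1, 1, 1, 1] [34, 46, 10, 11]
[1, 1, 11, 1] [34, 46, 10, 1]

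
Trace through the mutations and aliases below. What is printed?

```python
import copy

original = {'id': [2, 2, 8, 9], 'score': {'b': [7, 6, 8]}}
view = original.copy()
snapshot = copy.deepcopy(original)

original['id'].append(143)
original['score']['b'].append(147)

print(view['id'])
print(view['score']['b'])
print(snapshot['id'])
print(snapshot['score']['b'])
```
[2, 2, 8, 9, 143]
[7, 6, 8, 147]
[2, 2, 8, 9]
[7, 6, 8]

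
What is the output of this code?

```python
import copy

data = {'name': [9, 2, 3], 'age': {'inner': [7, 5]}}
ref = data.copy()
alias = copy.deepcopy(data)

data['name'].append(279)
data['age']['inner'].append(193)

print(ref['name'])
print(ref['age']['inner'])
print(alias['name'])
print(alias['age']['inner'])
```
[9, 2, 3, 279]
[7, 5, 193]
[9, 2, 3]
[7, 5]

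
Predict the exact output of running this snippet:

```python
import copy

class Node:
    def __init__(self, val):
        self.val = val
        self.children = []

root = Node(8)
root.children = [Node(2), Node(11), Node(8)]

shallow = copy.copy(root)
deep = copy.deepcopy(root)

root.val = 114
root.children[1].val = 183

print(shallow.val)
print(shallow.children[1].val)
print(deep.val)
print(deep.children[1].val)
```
8
183
8
11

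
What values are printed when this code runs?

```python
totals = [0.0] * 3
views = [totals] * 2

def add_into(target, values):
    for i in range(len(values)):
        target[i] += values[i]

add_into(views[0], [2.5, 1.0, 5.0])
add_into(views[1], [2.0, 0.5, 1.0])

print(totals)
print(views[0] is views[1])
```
[4.5, 1.5, 6.0]
True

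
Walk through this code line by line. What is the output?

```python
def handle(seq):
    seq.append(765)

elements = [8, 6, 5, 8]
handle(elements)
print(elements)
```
[8, 6, 5, 8, 765]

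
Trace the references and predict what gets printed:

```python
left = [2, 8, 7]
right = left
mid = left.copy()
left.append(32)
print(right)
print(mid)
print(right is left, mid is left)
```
[2, 8, 7, 32]
[2, 8, 7]
True False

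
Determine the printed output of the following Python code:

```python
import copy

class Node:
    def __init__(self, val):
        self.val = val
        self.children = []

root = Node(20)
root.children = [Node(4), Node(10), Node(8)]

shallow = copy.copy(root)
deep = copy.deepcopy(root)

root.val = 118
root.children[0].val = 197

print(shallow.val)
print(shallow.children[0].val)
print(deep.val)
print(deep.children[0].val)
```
20
197
20
4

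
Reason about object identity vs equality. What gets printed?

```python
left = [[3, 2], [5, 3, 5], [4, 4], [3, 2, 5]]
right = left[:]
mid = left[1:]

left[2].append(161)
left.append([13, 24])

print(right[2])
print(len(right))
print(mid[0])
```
[4, 4, 161]
4
[5, 3, 5]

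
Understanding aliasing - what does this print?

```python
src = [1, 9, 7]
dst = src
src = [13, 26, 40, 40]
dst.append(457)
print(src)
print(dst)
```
[13, 26, 40, 40]
[1, 9, 7, 457]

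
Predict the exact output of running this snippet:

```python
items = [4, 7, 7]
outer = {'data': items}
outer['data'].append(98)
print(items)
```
[4, 7, 7, 98]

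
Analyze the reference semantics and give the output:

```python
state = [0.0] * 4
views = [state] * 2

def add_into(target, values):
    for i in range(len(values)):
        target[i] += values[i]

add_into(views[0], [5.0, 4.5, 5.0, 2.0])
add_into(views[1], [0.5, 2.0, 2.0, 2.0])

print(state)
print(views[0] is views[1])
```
[5.5, 6.5, 7.0, 4.0]
True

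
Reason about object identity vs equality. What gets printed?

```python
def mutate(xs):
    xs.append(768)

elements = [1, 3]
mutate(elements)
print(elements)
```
[1, 3, 768]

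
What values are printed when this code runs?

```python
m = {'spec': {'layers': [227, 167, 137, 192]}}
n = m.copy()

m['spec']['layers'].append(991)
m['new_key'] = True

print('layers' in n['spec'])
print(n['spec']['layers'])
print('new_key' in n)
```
True
[227, 167, 137, 192, 991]
False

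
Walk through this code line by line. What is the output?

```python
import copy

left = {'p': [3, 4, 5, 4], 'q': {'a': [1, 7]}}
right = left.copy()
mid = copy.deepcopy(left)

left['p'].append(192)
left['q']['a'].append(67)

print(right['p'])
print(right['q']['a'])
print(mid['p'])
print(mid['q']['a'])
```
[3, 4, 5, 4, 192]
[1, 7, 67]
[3, 4, 5, 4]
[1, 7]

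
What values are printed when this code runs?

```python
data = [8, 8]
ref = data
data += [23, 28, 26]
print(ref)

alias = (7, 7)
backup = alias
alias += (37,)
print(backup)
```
[8, 8, 23, 28, 26]
(7, 7)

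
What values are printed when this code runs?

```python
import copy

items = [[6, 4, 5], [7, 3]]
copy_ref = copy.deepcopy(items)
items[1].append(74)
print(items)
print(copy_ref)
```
[[6, 4, 5], [7, 3, 74]]
[[6, 4, 5], [7, 3]]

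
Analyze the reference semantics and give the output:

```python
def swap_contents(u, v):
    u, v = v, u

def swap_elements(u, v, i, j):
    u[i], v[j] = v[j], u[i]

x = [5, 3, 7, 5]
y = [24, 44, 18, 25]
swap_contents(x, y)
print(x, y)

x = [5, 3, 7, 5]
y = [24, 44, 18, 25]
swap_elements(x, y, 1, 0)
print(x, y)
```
[5, 3, 7, 5] [24, 44, 18, 25]
[5, 24, 7, 5] [3, 44, 18, 25]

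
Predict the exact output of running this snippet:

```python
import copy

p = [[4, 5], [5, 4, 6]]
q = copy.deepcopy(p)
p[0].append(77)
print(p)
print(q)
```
[[4, 5, 77], [5, 4, 6]]
[[4, 5], [5, 4, 6]]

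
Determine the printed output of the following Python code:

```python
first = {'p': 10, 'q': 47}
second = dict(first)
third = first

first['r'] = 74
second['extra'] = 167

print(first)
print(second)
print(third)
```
{'p': 10, 'q': 47, 'r': 74}
{'p': 10, 'q': 47, 'extra': 167}
{'p': 10, 'q': 47, 'r': 74}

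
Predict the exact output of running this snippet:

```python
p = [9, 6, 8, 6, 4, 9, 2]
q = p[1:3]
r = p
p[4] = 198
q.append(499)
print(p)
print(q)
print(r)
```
[9, 6, 8, 6, 198, 9, 2]
[6, 8, 499]
[9, 6, 8, 6, 198, 9, 2]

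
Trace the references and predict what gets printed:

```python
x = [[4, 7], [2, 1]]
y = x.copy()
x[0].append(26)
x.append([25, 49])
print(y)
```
[[4, 7, 26], [2, 1]]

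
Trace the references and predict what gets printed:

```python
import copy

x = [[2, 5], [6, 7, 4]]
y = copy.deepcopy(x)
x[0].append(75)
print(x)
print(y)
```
[[2, 5, 75], [6, 7, 4]]
[[2, 5], [6, 7, 4]]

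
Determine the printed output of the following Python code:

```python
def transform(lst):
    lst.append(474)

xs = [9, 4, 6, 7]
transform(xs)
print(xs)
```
[9, 4, 6, 7, 474]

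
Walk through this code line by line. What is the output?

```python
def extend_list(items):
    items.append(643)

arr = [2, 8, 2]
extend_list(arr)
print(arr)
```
[2, 8, 2, 643]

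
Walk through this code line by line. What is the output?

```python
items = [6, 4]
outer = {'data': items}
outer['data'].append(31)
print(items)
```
[6, 4, 31]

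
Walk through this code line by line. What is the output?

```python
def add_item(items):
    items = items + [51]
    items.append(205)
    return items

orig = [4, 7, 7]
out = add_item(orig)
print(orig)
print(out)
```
[4, 7, 7]
[4, 7, 7, 51, 205]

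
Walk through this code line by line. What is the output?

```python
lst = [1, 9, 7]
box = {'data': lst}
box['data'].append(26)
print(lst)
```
[1, 9, 7, 26]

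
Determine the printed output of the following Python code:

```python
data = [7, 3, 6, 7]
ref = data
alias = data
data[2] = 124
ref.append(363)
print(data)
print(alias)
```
[7, 3, 124, 7, 363]
[7, 3, 124, 7, 363]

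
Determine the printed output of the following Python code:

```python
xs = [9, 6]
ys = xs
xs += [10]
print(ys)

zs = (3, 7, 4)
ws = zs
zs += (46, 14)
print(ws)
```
[9, 6, 10]
(3, 7, 4)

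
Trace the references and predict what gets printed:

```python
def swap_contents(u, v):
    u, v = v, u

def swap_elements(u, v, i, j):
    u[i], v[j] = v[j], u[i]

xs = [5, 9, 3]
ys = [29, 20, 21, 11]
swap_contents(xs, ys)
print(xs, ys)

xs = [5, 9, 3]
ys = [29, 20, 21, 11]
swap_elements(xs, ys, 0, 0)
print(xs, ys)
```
[5, 9, 3] [29, 20, 21, 11]
[29, 9, 3] [5, 20, 21, 11]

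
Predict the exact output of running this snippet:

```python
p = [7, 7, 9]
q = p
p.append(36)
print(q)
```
[7, 7, 9, 36]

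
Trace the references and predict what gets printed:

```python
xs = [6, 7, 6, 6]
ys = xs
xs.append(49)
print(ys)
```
[6, 7, 6, 6, 49]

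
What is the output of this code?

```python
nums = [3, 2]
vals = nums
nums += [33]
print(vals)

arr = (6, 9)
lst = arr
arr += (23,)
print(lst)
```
[3, 2, 33]
(6, 9)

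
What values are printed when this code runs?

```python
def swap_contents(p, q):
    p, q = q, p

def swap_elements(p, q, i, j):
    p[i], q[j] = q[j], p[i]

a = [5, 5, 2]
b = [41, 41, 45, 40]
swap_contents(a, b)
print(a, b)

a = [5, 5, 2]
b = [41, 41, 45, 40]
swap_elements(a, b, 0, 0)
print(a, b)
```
[5, 5, 2] [41, 41, 45, 40]
[41, 5, 2] [5, 41, 45, 40]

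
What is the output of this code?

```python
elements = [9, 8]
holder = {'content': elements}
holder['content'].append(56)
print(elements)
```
[9, 8, 56]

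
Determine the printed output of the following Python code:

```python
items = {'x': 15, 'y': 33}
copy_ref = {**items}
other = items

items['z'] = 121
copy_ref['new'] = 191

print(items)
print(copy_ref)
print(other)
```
{'x': 15, 'y': 33, 'z': 121}
{'x': 15, 'y': 33, 'new': 191}
{'x': 15, 'y': 33, 'z': 121}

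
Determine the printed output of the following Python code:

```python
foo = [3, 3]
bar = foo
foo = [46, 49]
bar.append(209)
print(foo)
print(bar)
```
[46, 49]
[3, 3, 209]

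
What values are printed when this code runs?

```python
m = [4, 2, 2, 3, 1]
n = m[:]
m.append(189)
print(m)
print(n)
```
[4, 2, 2, 3, 1, 189]
[4, 2, 2, 3, 1]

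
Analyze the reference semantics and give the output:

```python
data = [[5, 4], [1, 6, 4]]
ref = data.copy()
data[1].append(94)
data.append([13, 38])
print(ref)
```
[[5, 4], [1, 6, 4, 94]]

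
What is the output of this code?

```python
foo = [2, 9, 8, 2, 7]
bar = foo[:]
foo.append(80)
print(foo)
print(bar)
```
[2, 9, 8, 2, 7, 80]
[2, 9, 8, 2, 7]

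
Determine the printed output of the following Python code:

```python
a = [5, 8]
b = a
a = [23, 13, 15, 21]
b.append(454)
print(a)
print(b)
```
[23, 13, 15, 21]
[5, 8, 454]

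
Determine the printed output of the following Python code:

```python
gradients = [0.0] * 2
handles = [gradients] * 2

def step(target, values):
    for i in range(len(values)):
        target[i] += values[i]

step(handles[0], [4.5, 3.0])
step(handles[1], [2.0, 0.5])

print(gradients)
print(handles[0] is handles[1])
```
[6.5, 3.5]
True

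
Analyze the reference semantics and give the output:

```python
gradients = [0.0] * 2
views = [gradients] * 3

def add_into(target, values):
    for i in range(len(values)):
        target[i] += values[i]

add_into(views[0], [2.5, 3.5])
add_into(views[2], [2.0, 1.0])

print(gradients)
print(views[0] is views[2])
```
[4.5, 4.5]
True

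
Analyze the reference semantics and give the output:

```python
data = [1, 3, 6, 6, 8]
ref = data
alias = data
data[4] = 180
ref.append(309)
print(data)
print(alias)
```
[1, 3, 6, 6, 180, 309]
[1, 3, 6, 6, 180, 309]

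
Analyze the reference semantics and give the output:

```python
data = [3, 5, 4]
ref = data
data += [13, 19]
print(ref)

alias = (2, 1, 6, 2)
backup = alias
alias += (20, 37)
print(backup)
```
[3, 5, 4, 13, 19]
(2, 1, 6, 2)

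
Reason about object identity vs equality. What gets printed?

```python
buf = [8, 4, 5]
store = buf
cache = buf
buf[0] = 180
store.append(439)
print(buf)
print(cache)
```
[180, 4, 5, 439]
[180, 4, 5, 439]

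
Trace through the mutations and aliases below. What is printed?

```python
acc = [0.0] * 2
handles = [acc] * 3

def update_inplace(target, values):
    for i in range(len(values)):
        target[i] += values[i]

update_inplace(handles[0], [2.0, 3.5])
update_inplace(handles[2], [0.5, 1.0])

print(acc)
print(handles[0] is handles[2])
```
[2.5, 4.5]
True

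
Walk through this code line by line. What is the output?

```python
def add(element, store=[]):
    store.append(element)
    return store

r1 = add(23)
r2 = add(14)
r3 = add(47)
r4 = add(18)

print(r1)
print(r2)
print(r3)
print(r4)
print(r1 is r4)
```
[23, 14, 47, 18]
[23, 14, 47, 18]
[23, 14, 47, 18]
[23, 14, 47, 18]
True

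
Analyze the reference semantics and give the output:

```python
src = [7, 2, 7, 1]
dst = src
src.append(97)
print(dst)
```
[7, 2, 7, 1, 97]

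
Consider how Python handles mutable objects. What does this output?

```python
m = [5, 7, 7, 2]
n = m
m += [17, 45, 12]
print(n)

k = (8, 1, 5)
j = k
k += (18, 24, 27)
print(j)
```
[5, 7, 7, 2, 17, 45, 12]
(8, 1, 5)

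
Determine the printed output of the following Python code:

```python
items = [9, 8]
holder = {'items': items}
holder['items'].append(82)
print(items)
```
[9, 8, 82]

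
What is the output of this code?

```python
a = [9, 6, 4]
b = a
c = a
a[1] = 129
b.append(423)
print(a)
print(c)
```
[9, 129, 4, 423]
[9, 129, 4, 423]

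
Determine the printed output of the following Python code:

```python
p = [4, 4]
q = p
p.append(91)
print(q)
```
[4, 4, 91]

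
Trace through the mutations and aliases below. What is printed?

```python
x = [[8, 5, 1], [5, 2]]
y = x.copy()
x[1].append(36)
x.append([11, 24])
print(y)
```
[[8, 5, 1], [5, 2, 36]]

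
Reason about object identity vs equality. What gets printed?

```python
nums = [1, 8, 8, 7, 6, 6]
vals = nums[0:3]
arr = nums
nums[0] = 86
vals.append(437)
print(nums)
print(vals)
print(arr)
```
[86, 8, 8, 7, 6, 6]
[1, 8, 8, 437]
[86, 8, 8, 7, 6, 6]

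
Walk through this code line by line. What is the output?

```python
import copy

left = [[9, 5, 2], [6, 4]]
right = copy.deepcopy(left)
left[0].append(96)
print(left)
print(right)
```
[[9, 5, 2, 96], [6, 4]]
[[9, 5, 2], [6, 4]]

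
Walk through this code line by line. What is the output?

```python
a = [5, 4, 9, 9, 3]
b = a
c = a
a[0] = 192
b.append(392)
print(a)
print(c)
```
[192, 4, 9, 9, 3, 392]
[192, 4, 9, 9, 3, 392]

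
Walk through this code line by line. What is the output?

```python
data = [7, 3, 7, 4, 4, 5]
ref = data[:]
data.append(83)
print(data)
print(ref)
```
[7, 3, 7, 4, 4, 5, 83]
[7, 3, 7, 4, 4, 5]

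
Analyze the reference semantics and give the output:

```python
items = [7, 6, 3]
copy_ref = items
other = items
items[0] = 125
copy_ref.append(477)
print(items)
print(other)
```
[125, 6, 3, 477]
[125, 6, 3, 477]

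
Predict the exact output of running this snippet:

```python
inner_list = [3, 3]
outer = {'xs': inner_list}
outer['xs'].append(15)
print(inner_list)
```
[3, 3, 15]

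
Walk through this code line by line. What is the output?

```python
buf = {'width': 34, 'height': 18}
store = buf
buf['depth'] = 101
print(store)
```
{'width': 34, 'height': 18, 'depth': 101}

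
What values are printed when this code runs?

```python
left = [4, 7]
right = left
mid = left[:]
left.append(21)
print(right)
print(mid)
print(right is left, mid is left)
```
[4, 7, 21]
[4, 7]
True False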